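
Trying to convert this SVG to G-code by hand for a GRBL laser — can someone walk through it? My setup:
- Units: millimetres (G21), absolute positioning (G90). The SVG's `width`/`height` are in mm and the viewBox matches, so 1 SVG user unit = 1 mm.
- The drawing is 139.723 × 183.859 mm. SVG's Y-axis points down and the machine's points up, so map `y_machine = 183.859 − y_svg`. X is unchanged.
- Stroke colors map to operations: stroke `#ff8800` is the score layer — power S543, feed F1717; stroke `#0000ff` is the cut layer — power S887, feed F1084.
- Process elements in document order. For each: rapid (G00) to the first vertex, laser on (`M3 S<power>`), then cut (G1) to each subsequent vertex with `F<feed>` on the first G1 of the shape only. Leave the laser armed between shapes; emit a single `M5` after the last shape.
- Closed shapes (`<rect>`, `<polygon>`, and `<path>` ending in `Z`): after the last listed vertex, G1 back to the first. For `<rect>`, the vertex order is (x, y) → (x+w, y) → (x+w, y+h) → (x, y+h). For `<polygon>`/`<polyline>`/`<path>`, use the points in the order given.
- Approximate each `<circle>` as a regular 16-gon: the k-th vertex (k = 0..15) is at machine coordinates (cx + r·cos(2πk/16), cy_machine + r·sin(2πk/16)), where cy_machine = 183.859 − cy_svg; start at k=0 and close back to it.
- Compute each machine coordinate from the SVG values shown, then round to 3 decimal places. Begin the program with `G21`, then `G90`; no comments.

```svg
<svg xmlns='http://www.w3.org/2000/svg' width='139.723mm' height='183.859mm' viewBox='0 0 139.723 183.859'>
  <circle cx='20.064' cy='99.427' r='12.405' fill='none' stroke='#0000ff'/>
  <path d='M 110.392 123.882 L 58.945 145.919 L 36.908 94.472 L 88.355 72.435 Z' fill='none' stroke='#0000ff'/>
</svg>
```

G21
G90
G00 X32.469 Y84.432
M3 S887
G1 X31.525 Y89.179 F1084
G1 X28.836 Y93.204
G1 X24.811 Y95.893
G1 X20.064 Y96.837
G1 X15.317 Y95.893
G1 X11.292 Y93.204
G1 X8.603 Y89.179
G1 X7.659 Y84.432
G1 X8.603 Y79.685
G1 X11.292 Y75.660
G1 X15.317 Y72.971
G1 X20.064 Y72.027
G1 X24.811 Y72.971
G1 X28.836 Y75.660
G1 X31.525 Y79.685
G1 X32.469 Y84.432
G00 X110.392 Y59.977
M3 S887
G1 X58.945 Y37.940 F1084
G1 X36.908 Y89.387
G1 X88.355 Y111.424
G1 X110.392 Y59.977
M5

1 u = 1 mm; y_m = 183.859 − y.

[1] `<circle>` circle, #0000ff→cut S887 F1084: (32.469,84.432) → (31.525,89.179) → (28.836,93.204) → (24.811,95.893) → (20.064,96.837) → (15.317,95.893) → (11.292,93.204) → (8.603,89.179) → (7.659,84.432) → (8.603,79.685) → (11.292,75.660) → (15.317,72.971) → (20.064,72.027) → (24.811,72.971) → (28.836,75.660) → (31.525,79.685) → (32.469,84.432) (closed)

[2] `<path>` regular polygon, #0000ff→cut S887 F1084: (110.392,59.977) → (58.945,37.940) → (36.908,89.387) → (88.355,111.424) → (110.392,59.977) (closed)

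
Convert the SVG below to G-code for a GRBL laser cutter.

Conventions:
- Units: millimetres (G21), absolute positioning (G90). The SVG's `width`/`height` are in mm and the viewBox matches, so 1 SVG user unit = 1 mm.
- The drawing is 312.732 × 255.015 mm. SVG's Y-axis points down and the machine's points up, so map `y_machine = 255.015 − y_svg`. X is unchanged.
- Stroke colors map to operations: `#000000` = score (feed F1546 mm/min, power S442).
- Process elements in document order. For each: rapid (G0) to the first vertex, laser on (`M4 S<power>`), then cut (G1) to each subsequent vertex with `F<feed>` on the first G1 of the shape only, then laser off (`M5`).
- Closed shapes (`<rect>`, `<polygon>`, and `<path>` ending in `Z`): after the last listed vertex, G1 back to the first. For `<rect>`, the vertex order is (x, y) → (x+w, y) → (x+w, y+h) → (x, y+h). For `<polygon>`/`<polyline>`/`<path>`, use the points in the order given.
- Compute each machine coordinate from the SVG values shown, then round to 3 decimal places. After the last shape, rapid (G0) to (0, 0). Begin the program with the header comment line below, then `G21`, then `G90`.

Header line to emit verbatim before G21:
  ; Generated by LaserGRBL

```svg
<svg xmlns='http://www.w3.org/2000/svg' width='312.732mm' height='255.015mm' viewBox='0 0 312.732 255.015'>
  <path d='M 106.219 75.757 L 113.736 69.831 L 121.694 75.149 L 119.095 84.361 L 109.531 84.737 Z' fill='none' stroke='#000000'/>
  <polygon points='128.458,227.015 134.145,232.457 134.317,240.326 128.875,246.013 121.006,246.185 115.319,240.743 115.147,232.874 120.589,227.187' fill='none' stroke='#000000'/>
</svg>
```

; Generated by LaserGRBL
G21
G90
G0 X106.219 Y179.258
M4 S442
G1 X113.736 Y185.184 F1546
G1 X121.694 Y179.866
G1 X119.095 Y170.654
G1 X109.531 Y170.278
G1 X106.219 Y179.258
M5
G0 X128.458 Y28.000
M4 S442
G1 X134.145 Y22.558 F1546
G1 X134.317 Y14.689
G1 X128.875 Y9.002
G1 X121.006 Y8.830
G1 X115.319 Y14.272
G1 X115.147 Y22.141
G1 X120.589 Y27.828
G1 X128.458 Y28.000
M5
G0 X0.000 Y0.000

Since the viewBox matches the mm dimensions, user units are millimetres directly. The only transform is the Y-flip y_m = 255.015 − y_svg.

Shape 1 is a regular polygon drawn with `<path>`. Its stroke #000000 means score at S442, F1546. After flipping Y the toolpath is (106.219,179.258) → (113.736,185.184) → (121.694,179.866) → (119.095,170.654) → (109.531,170.278) → (106.219,179.258), returning to the start.

Shape 2 is a regular polygon drawn with `<polygon>`. Its stroke #000000 means score at S442, F1546. After flipping Y the toolpath is (128.458,28.000) → (134.145,22.558) → (134.317,14.689) → (128.875,9.002) → (121.006,8.830) → (115.319,14.272) → (115.147,22.141) → (120.589,27.828) → (128.458,28.000), returning to the start.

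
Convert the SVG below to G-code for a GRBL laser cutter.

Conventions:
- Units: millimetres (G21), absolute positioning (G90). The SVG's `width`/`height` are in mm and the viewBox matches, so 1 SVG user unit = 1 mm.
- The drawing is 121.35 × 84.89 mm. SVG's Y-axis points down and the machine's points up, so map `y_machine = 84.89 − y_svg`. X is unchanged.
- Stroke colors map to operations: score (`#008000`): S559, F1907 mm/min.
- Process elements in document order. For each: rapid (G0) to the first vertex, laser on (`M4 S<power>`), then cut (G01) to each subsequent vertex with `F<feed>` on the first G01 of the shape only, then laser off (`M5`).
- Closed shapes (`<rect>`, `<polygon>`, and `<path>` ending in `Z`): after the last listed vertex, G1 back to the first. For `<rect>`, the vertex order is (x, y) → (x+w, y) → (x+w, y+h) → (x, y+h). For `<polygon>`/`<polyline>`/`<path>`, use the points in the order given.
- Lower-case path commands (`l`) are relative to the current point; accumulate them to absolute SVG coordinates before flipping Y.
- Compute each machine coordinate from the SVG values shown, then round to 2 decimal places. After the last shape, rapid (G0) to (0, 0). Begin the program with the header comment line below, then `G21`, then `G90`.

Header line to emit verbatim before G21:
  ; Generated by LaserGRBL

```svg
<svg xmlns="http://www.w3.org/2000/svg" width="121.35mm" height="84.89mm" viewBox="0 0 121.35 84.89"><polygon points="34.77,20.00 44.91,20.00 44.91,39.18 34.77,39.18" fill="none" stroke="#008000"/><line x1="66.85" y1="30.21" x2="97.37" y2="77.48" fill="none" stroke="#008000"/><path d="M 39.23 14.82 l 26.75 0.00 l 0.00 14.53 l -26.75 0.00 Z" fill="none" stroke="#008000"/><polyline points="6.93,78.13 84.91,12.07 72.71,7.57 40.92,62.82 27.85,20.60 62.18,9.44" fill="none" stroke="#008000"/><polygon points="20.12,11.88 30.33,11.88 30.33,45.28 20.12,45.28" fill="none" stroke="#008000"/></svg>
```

; Generated by LaserGRBL
G21
G90
G0 X34.77 Y64.89
M4 S559
G01 X44.91 Y64.89 F1907
G01 X44.91 Y45.71
G01 X34.77 Y45.71
G01 X34.77 Y64.89
M5
G0 X66.85 Y54.68
M4 S559
G01 X97.37 Y7.41 F1907
M5
G0 X39.23 Y70.07
M4 S559
G01 X65.98 Y70.07 F1907
G01 X65.98 Y55.54
G01 X39.23 Y55.54
G01 X39.23 Y70.07
M5
G0 X6.93 Y6.76
M4 S559
G01 X84.91 Y72.82 F1907
G01 X72.71 Y77.32
G01 X40.92 Y22.07
G01 X27.85 Y64.29
G01 X62.18 Y75.45
M5
G0 X20.12 Y73.01
M4 S559
G01 X30.33 Y73.01 F1907
G01 X30.33 Y39.61
G01 X20.12 Y39.61
G01 X20.12 Y73.01
M5
G0 X0.00 Y0.00

viewBox `0 0 121.35 84.89` with mm width/height → 1 unit = 1 mm. Flip: y_m = 84.89 − y_svg.

**Shape 1** — `<polygon>` rectangle, stroke `#008000` → score (S559, F1907). Machine vertices: (34.77,64.89) → (44.91,64.89) → (44.91,45.71) → (34.77,45.71) → (34.77,64.89). Closed: final G1 returns to the first vertex.

**Shape 2** — `<line>` line segment, stroke `#008000` → score (S559, F1907). Machine vertices: (66.85,54.68) → (97.37,7.41). Open path.

**Shape 3** — `<path>` rectangle, stroke `#008000` → score (S559, F1907). Machine vertices: (39.23,70.07) → (65.98,70.07) → (65.98,55.54) → (39.23,55.54) → (39.23,70.07). Closed: final G1 returns to the first vertex.

**Shape 4** — `<polyline>` open polyline, stroke `#008000` → score (S559, F1907). Machine vertices: (6.93,6.76) → (84.91,72.82) → (72.71,77.32) → (40.92,22.07) → (27.85,64.29) → (62.18,75.45). Open path.

**Shape 5** — `<polygon>` rectangle, stroke `#008000` → score (S559, F1907). Machine vertices: (20.12,73.01) → (30.33,73.01) → (30.33,39.61) → (20.12,39.61) → (20.12,73.01). Closed: final G1 returns to the first vertex.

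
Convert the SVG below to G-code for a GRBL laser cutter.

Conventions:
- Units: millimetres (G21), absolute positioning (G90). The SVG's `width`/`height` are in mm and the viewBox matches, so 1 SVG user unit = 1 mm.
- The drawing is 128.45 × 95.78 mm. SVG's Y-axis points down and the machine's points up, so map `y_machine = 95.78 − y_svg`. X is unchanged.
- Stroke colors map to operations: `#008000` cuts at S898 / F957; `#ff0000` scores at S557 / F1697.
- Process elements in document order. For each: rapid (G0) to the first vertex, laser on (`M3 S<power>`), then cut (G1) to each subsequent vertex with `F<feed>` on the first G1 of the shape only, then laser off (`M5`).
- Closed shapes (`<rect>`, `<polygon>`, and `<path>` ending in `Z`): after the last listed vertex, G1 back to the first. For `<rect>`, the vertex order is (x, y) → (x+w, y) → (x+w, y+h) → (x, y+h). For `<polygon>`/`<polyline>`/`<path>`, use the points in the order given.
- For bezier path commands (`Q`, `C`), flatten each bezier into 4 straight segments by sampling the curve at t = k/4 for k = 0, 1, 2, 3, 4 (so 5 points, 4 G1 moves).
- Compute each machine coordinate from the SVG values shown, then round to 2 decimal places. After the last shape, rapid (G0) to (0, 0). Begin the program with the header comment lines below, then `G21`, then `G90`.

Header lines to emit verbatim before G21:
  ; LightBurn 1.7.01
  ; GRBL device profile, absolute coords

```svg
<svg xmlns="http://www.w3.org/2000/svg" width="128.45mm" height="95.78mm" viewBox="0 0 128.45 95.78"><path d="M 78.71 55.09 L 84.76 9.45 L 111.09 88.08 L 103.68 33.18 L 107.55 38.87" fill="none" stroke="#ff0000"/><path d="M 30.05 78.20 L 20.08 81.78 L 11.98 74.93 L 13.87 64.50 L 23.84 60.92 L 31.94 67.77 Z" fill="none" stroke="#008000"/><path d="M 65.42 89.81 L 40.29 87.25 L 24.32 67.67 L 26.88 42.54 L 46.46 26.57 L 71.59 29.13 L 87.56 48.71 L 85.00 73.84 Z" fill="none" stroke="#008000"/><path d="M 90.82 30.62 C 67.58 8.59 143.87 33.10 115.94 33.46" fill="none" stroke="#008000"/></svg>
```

viewBox `0 0 128.45 95.78` with mm width/height → 1 unit = 1 mm. Flip: y_m = 95.78 − y_svg.

**Shape 1** — `<path>` open polyline, stroke `#ff0000` → score (S557, F1697). Machine vertices: (78.71,40.69) → (84.76,86.33) → (111.09,7.70) → (103.68,62.60) → (107.55,56.91). Open path.

**Shape 2** — `<path>` regular polygon, stroke `#008000` → cut (S898, F957). Machine vertices: (30.05,17.58) → (20.08,14.00) → (11.98,20.85) → (13.87,31.28) → (23.84,34.86) → (31.94,28.01) → (30.05,17.58). Closed: final G1 returns to the first vertex.

**Shape 3** — `<path>` regular polygon, stroke `#008000` → cut (S898, F957). Machine vertices: (65.42,5.97) → (40.29,8.53) → (24.32,28.11) → (26.88,53.24) → (46.46,69.21) → (71.59,66.65) → (87.56,47.07) → (85.00,21.94) → (65.42,5.97). Closed: final G1 returns to the first vertex.

**Shape 4** — `<path>` cubic bezier, stroke `#008000` → cut (S898, F957). Control points (SVG): P0=(90.82,30.62), P1=(67.58,8.59), P2=(143.87,33.10), P3=(115.94,33.46); sampled at t=k/4. Machine vertices: (90.82,65.16) → (88.87,74.06) → (105.14,72.14) → (120.53,66.01) → (115.94,62.32). Open path.

; LightBurn 1.7.01
; GRBL device profile, absolute coords
G21
G90
G0 X78.71 Y40.69
M3 S557
G1 X84.76 Y86.33 F1697
G1 X111.09 Y7.70
G1 X103.68 Y62.60
G1 X107.55 Y56.91
M5
G0 X30.05 Y17.58
M3 S898
G1 X20.08 Y14.00 F957
G1 X11.98 Y20.85
G1 X13.87 Y31.28
G1 X23.84 Y34.86
G1 X31.94 Y28.01
G1 X30.05 Y17.58
M5
G0 X65.42 Y5.97
M3 S898
G1 X40.29 Y8.53 F957
G1 X24.32 Y28.11
G1 X26.88 Y53.24
G1 X46.46 Y69.21
G1 X71.59 Y66.65
G1 X87.56 Y47.07
G1 X85.00 Y21.94
G1 X65.42 Y5.97
M5
G0 X90.82 Y65.16
M3 S898
G1 X88.87 Y74.06 F957
G1 X105.14 Y72.14
G1 X120.53 Y66.01
G1 X115.94 Y62.32
M5
G0 X0.00 Y0.00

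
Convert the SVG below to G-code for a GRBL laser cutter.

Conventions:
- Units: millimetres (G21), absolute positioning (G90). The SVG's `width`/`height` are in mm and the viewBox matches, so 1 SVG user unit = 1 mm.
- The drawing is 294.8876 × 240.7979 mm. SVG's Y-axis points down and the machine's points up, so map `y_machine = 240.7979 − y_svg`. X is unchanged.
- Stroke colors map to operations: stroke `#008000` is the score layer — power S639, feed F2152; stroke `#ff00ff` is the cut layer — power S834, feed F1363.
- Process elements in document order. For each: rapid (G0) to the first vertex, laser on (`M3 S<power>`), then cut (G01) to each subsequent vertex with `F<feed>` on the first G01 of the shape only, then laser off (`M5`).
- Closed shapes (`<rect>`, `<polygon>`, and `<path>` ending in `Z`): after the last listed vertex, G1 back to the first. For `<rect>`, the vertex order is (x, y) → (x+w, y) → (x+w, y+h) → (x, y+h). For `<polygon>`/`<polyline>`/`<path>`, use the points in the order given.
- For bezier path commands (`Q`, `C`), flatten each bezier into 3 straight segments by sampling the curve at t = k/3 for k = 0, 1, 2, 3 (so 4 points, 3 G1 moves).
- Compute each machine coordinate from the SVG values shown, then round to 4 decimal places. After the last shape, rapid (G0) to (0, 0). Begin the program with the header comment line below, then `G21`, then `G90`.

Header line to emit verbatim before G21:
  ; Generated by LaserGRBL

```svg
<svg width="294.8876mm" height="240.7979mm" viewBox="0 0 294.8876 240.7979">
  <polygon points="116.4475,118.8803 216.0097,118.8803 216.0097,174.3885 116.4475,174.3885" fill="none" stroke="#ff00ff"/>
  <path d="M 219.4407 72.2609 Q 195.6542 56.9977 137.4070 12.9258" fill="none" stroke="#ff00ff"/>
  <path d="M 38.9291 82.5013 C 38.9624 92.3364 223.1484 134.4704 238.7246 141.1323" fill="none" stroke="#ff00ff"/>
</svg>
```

; Generated by LaserGRBL
G21
G90
G0 X116.4475 Y121.9176
M3 S834
G01 X216.0097 Y121.9176 F1363
G01 X216.0097 Y66.4094
G01 X116.4475 Y66.4094
G01 X116.4475 Y121.9176
M5
G0 X219.4407 Y168.5370
M3 S834
G01 X199.7541 Y181.9134 F1363
G01 X172.4095 Y201.6918
G01 X137.4070 Y227.8721
M5
G0 X38.9291 Y158.2966
M3 S834
G01 X87.2814 Y140.2052 F1363
G01 X180.0104 Y115.6415
G01 X238.7246 Y99.6656
M5
G0 X0.0000 Y0.0000

viewBox `0 0 294.8876 240.7979` with mm width/height → 1 unit = 1 mm. Flip: y_m = 240.7979 − y_svg.

**Shape 1** — `<polygon>` rectangle, stroke `#ff00ff` → cut (S834, F1363). Machine vertices: (116.4475,121.9176) → (216.0097,121.9176) → (216.0097,66.4094) → (116.4475,66.4094) → (116.4475,121.9176). Closed: final G1 returns to the first vertex.

**Shape 2** — `<path>` quadratic bezier, stroke `#ff00ff` → cut (S834, F1363). Control points (SVG): P0=(219.4407,72.2609), P1=(195.6542,56.9977), P2=(137.4070,12.9258); sampled at t=k/3. Machine vertices: (219.4407,168.5370) → (199.7541,181.9134) → (172.4095,201.6918) → (137.4070,227.8721). Open path.

**Shape 3** — `<path>` cubic bezier, stroke `#ff00ff` → cut (S834, F1363). Control points (SVG): P0=(38.9291,82.5013), P1=(38.9624,92.3364), P2=(223.1484,134.4704), P3=(238.7246,141.1323); sampled at t=k/3. Machine vertices: (38.9291,158.2966) → (87.2814,140.2052) → (180.0104,115.6415) → (238.7246,99.6656). Open path.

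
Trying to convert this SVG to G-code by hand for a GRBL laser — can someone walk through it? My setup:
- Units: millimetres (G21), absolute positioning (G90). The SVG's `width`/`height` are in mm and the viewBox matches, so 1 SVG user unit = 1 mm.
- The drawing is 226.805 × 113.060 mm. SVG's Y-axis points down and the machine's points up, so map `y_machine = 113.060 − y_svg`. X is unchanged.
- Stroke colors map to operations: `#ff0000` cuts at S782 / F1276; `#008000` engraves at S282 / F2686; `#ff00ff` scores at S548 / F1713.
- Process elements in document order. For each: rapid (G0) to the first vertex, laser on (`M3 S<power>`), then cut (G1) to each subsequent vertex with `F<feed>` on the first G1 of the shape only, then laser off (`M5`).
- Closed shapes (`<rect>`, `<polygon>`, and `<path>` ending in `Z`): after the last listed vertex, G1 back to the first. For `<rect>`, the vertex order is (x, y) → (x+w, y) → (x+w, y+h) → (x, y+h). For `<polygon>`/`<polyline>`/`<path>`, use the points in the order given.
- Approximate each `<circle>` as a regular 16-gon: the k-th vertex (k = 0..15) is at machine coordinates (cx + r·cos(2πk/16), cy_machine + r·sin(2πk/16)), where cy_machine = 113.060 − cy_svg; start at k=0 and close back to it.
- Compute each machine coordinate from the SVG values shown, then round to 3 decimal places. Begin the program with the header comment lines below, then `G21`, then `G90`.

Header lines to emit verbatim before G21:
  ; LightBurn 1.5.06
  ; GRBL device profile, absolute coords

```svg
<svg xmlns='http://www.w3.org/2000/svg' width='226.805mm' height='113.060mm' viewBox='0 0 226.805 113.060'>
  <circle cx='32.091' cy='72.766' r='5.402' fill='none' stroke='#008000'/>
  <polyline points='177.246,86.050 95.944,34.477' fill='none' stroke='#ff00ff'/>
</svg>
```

Since the viewBox matches the mm dimensions, user units are millimetres directly. The only transform is the Y-flip y_m = 113.060 − y_svg.

Shape 1 is a circle drawn with `<circle>`. Its stroke #008000 means engrave at S282, F2686. After flipping Y the toolpath is (37.493,40.294) → (37.082,42.361) → (35.911,44.114) → (34.158,45.285) → (32.091,45.696) → (30.024,45.285) → (28.271,44.114) → (27.100,42.361) → (26.689,40.294) → (27.100,38.227) → (28.271,36.474) → (30.024,35.303) → (32.091,34.892) → (34.158,35.303) → (35.911,36.474) → (37.082,38.227) → (37.493,40.294), returning to the start.

Shape 2 is a line segment drawn with `<polyline>`. Its stroke #ff00ff means score at S548, F1713. After flipping Y the toolpath is (177.246,27.010) → (95.944,78.583).

; LightBurn 1.5.06
; GRBL device profile, absolute coords
G21
G90
G0 X37.493 Y40.294
M3 S282
G1 X37.082 Y42.361 F2686
G1 X35.911 Y44.114
G1 X34.158 Y45.285
G1 X32.091 Y45.696
G1 X30.024 Y45.285
G1 X28.271 Y44.114
G1 X27.100 Y42.361
G1 X26.689 Y40.294
G1 X27.100 Y38.227
G1 X28.271 Y36.474
G1 X30.024 Y35.303
G1 X32.091 Y34.892
G1 X34.158 Y35.303
G1 X35.911 Y36.474
G1 X37.082 Y38.227
G1 X37.493 Y40.294
M5
G0 X177.246 Y27.010
M3 S548
G1 X95.944 Y78.583 F1713
M5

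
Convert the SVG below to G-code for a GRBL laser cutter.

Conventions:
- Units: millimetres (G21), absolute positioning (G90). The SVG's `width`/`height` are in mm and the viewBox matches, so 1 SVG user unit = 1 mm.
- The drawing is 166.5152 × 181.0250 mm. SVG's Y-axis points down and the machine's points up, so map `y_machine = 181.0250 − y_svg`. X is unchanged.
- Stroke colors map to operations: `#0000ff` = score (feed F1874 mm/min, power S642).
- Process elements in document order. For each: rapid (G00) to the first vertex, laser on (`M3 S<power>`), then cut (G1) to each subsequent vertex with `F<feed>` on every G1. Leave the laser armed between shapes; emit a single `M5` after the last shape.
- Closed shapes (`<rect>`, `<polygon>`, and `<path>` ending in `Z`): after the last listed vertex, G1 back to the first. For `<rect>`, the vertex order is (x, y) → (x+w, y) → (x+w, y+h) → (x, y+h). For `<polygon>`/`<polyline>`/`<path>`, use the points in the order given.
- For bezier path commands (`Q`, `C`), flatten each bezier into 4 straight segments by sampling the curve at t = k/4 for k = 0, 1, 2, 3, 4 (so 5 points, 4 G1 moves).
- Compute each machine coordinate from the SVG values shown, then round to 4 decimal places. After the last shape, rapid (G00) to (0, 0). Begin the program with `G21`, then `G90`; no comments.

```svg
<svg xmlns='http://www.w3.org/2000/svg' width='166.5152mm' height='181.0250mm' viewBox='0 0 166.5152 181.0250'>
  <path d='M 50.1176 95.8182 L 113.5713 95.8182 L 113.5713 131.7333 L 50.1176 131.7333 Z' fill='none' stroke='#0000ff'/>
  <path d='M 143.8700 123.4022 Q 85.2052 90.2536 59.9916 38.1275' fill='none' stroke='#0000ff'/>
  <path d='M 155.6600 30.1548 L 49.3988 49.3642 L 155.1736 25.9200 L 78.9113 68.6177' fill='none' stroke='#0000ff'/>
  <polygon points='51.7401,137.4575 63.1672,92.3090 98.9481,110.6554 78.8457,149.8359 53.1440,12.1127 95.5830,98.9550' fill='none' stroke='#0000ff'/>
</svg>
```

G21
G90
G00 X50.1176 Y85.2068
M3 S642
G1 X113.5713 Y85.2068 F1874
G1 X113.5713 Y49.2917 F1874
G1 X50.1176 Y49.2917 F1874
G1 X50.1176 Y85.2068 F1874
G00 X143.8700 Y57.6228
M3 S642
G1 X116.6283 Y75.3832 F1874
G1 X93.5680 Y95.5158 F1874
G1 X74.6891 Y118.0205 F1874
G1 X59.9916 Y142.8975 F1874
G00 X155.6600 Y150.8702
M3 S642
G1 X49.3988 Y131.6608 F1874
G1 X155.1736 Y155.1050 F1874
G1 X78.9113 Y112.4073 F1874
G00 X51.7401 Y43.5675
M3 S642
G1 X63.1672 Y88.7160 F1874
G1 X98.9481 Y70.3696 F1874
G1 X78.8457 Y31.1891 F1874
G1 X53.1440 Y168.9123 F1874
G1 X95.5830 Y82.0700 F1874
G1 X51.7401 Y43.5675 F1874
M5
G00 X0.0000 Y0.0000

Since the viewBox matches the mm dimensions, user units are millimetres directly. The only transform is the Y-flip y_m = 181.0250 − y_svg.

Shape 1 is a rectangle drawn with `<path>`. Its stroke #0000ff means score at S642, F1874. After flipping Y the toolpath is (50.1176,85.2068) → (113.5713,85.2068) → (113.5713,49.2917) → (50.1176,49.2917) → (50.1176,85.2068), returning to the start.

Shape 2 is a quadratic bezier drawn with `<path>`. Its stroke #0000ff means score at S642, F1874. After flipping Y the toolpath is (143.8700,57.6228) → (116.6283,75.3832) → (93.5680,95.5158) → (74.6891,118.0205) → (59.9916,142.8975).

Shape 3 is a open polyline drawn with `<path>`. Its stroke #0000ff means score at S642, F1874. After flipping Y the toolpath is (155.6600,150.8702) → (49.3988,131.6608) → (155.1736,155.1050) → (78.9113,112.4073).

Shape 4 is a closed polygon drawn with `<polygon>`. Its stroke #0000ff means score at S642, F1874. After flipping Y the toolpath is (51.7401,43.5675) → (63.1672,88.7160) → (98.9481,70.3696) → (78.8457,31.1891) → (53.1440,168.9123) → (95.5830,82.0700) → (51.7401,43.5675), returning to the start.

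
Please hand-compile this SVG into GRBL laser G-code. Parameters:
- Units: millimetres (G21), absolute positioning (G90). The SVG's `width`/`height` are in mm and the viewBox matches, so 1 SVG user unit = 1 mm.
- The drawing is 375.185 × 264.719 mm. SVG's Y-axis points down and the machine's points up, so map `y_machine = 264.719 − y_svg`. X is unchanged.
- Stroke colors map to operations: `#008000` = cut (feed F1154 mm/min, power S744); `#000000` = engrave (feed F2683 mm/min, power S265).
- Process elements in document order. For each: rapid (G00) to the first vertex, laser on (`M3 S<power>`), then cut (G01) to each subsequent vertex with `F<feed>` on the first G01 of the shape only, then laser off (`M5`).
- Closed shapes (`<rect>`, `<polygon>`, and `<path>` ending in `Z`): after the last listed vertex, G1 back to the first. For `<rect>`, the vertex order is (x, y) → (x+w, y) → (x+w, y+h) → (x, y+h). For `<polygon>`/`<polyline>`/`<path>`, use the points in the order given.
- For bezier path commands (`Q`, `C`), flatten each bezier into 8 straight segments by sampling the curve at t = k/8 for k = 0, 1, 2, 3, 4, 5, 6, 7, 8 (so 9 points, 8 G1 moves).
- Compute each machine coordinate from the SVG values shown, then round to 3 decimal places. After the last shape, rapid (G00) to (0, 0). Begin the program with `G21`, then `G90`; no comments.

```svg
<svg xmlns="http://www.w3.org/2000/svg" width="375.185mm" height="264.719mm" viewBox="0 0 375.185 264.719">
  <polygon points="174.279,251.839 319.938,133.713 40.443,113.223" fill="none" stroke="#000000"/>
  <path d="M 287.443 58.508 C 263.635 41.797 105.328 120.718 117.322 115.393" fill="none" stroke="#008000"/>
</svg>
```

G21
G90
G00 X174.279 Y12.880
M3 S265
G01 X319.938 Y131.006 F2683
G01 X40.443 Y151.496
G01 X174.279 Y12.880
M5
G00 X287.443 Y206.211
M3 S744
G01 X272.806 Y208.346 F1154
G01 X249.131 Y203.624
G01 X219.991 Y194.152
G01 X188.957 Y182.038
G01 X159.601 Y169.391
G01 X135.495 Y158.318
G01 X120.212 Y150.927
G01 X117.322 Y149.326
M5
G00 X0.000 Y0.000

1 u = 1 mm; y_m = 264.719 − y.

[1] `<polygon>` closed polygon, #000000→engrave S265 F2683: (174.279,12.880) → (319.938,131.006) → (40.443,151.496) → (174.279,12.880) (closed)

[2] `<path>` cubic bezier, #008000→cut S744 F1154: (287.443,206.211) → (272.806,208.346) → (249.131,203.624) → (219.991,194.152) → (188.957,182.038) → (159.601,169.391) → (135.495,158.318) → (120.212,150.927) → (117.322,149.326)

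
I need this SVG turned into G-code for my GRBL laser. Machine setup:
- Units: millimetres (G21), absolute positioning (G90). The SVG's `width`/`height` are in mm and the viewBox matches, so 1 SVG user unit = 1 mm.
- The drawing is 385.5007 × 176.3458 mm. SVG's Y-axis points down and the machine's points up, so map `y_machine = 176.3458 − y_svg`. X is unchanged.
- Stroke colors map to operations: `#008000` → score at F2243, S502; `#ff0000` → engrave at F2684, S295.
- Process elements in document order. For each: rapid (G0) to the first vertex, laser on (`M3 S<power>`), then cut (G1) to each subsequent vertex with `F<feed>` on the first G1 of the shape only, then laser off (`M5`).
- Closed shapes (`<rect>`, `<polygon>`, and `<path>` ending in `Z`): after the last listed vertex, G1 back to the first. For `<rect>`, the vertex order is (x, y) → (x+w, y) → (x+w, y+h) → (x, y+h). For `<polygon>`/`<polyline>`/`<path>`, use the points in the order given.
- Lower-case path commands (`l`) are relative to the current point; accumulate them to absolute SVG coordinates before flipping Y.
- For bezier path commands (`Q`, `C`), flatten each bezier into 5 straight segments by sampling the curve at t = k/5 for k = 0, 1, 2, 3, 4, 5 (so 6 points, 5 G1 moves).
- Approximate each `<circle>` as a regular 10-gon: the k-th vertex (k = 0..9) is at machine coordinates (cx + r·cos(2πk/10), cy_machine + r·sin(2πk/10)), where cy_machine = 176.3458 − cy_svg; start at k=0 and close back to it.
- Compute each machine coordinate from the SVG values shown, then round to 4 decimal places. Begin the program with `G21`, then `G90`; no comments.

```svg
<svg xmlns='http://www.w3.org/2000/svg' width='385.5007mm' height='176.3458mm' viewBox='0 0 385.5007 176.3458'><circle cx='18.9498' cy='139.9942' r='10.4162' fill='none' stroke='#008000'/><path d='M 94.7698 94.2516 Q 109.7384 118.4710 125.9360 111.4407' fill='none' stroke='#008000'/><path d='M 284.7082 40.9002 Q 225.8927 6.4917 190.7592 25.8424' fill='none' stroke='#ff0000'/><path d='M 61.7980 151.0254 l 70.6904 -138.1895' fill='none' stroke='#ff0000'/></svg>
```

G21
G90
G0 X29.3660 Y36.3516
M3 S502
G1 X27.3767 Y42.4741 F2243
G1 X22.1686 Y46.2580
G1 X15.7310 Y46.2580
G1 X10.5229 Y42.4741
G1 X8.5336 Y36.3516
G1 X10.5229 Y30.2291
G1 X15.7310 Y26.4452
G1 X22.1686 Y26.4452
G1 X27.3767 Y30.2291
G1 X29.3660 Y36.3516
M5
G0 X94.7698 Y82.0942
M3 S502
G1 X100.8064 Y73.6564 F2243
G1 X106.9413 Y67.7186
G1 X113.1746 Y64.2808
G1 X119.5061 Y63.3430
G1 X125.9360 Y64.9051
M5
G0 X284.7082 Y135.4456
M3 S295
G1 X262.1293 Y147.0586 F2684
G1 X241.4449 Y154.3709
G1 X222.6551 Y157.3825
G1 X205.7599 Y156.0933
G1 X190.7592 Y150.5034
M5
G0 X61.7980 Y25.3204
M3 S295
G1 X132.4884 Y163.5099 F2684
M5

viewBox `0 0 385.5007 176.3458` with mm width/height → 1 unit = 1 mm. Flip: y_m = 176.3458 − y_svg.

**Shape 1** — `<circle>` circle, stroke `#008000` → score (S502, F2243). Machine vertices: (29.3660,36.3516) → (27.3767,42.4741) → (22.1686,46.2580) → (15.7310,46.2580) → (10.5229,42.4741) → (8.5336,36.3516) → (10.5229,30.2291) → (15.7310,26.4452) → (22.1686,26.4452) → (27.3767,30.2291) → (29.3660,36.3516). Closed: final G1 returns to the first vertex.

**Shape 2** — `<path>` quadratic bezier, stroke `#008000` → score (S502, F2243). Control points (SVG): P0=(94.7698,94.2516), P1=(109.7384,118.4710), P2=(125.9360,111.4407); sampled at t=k/5. Machine vertices: (94.7698,82.0942) → (100.8064,73.6564) → (106.9413,67.7186) → (113.1746,64.2808) → (119.5061,63.3430) → (125.9360,64.9051). Open path.

**Shape 3** — `<path>` quadratic bezier, stroke `#ff0000` → engrave (S295, F2684). Control points (SVG): P0=(284.7082,40.9002), P1=(225.8927,6.4917), P2=(190.7592,25.8424); sampled at t=k/5. Machine vertices: (284.7082,135.4456) → (262.1293,147.0586) → (241.4449,154.3709) → (222.6551,157.3825) → (205.7599,156.0933) → (190.7592,150.5034). Open path.

**Shape 4** — `<path>` line segment, stroke `#ff0000` → engrave (S295, F2684). Machine vertices: (61.7980,25.3204) → (132.4884,163.5099). Open path.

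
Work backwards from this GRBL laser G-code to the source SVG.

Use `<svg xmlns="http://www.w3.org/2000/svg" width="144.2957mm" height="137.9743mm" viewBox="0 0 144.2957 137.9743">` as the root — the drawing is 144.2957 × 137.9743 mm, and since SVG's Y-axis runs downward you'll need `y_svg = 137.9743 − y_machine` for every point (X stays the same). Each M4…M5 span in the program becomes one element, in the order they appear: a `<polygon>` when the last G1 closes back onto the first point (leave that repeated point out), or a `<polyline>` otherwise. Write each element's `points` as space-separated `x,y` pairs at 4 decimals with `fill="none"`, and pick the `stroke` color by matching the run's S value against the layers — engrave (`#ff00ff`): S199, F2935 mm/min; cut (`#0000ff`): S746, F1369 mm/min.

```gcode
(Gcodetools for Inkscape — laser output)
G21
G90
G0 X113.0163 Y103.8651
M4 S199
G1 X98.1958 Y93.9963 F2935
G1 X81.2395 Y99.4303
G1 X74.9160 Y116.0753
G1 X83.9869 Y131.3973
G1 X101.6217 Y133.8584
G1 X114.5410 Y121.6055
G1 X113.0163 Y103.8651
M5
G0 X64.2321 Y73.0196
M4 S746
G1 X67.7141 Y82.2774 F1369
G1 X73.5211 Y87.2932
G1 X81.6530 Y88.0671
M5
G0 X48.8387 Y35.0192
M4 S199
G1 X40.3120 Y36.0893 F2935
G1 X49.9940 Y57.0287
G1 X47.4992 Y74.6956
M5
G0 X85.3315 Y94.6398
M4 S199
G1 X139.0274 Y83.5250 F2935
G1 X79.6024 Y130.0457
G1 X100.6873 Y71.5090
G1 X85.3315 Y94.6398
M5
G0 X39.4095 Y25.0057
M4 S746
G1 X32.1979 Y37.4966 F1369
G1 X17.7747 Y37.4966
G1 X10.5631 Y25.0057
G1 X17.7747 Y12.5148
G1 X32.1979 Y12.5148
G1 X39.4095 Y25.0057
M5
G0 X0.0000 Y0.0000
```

Each laser-on run becomes one SVG element. Flip Y back into SVG space with y_svg = 137.9743 − y_machine.

Run 1: the run's S199 means `#ff00ff` (engrave). The run returns to its start, so emit a `<polygon>` with points (Y-flipped): 113.0163,34.1092 98.1958,43.9780 81.2395,38.5440 74.9160,21.8990 83.9869,6.5770 101.6217,4.1159 114.5410,16.3688.

Run 2: the run's S746 means `#0000ff` (cut). The run is open, so emit a `<polyline>` with points (Y-flipped): 64.2321,64.9547 67.7141,55.6969 73.5211,50.6811 81.6530,49.9072.

Run 3: the run's S199 means `#ff00ff` (engrave). The run is open, so emit a `<polyline>` with points (Y-flipped): 48.8387,102.9551 40.3120,101.8850 49.9940,80.9456 47.4992,63.2787.

Run 4: power S199 maps to stroke `#ff00ff` (engrave). The run returns to its start, so emit a `<polygon>` with points (Y-flipped): 85.3315,43.3345 139.0274,54.4493 79.6024,7.9286 100.6873,66.4653.

Run 5: the run's S746 means `#0000ff` (cut). The run returns to its start, so emit a `<polygon>` with points (Y-flipped): 39.4095,112.9686 32.1979,100.4777 17.7747,100.4777 10.5631,112.9686 17.7747,125.4595 32.1979,125.4595.

<svg xmlns="http://www.w3.org/2000/svg" width="144.2957mm" height="137.9743mm" viewBox="0 0 144.2957 137.9743">
  <polygon points="113.0163,34.1092 98.1958,43.9780 81.2395,38.5440 74.9160,21.8990 83.9869,6.5770 101.6217,4.1159 114.5410,16.3688" fill="none" stroke="#ff00ff"/>
  <polyline points="64.2321,64.9547 67.7141,55.6969 73.5211,50.6811 81.6530,49.9072" fill="none" stroke="#0000ff"/>
  <polyline points="48.8387,102.9551 40.3120,101.8850 49.9940,80.9456 47.4992,63.2787" fill="none" stroke="#ff00ff"/>
  <polygon points="85.3315,43.3345 139.0274,54.4493 79.6024,7.9286 100.6873,66.4653" fill="none" stroke="#ff00ff"/>
  <polygon points="39.4095,112.9686 32.1979,100.4777 17.7747,100.4777 10.5631,112.9686 17.7747,125.4595 32.1979,125.4595" fill="none" stroke="#0000ff"/>
</svg>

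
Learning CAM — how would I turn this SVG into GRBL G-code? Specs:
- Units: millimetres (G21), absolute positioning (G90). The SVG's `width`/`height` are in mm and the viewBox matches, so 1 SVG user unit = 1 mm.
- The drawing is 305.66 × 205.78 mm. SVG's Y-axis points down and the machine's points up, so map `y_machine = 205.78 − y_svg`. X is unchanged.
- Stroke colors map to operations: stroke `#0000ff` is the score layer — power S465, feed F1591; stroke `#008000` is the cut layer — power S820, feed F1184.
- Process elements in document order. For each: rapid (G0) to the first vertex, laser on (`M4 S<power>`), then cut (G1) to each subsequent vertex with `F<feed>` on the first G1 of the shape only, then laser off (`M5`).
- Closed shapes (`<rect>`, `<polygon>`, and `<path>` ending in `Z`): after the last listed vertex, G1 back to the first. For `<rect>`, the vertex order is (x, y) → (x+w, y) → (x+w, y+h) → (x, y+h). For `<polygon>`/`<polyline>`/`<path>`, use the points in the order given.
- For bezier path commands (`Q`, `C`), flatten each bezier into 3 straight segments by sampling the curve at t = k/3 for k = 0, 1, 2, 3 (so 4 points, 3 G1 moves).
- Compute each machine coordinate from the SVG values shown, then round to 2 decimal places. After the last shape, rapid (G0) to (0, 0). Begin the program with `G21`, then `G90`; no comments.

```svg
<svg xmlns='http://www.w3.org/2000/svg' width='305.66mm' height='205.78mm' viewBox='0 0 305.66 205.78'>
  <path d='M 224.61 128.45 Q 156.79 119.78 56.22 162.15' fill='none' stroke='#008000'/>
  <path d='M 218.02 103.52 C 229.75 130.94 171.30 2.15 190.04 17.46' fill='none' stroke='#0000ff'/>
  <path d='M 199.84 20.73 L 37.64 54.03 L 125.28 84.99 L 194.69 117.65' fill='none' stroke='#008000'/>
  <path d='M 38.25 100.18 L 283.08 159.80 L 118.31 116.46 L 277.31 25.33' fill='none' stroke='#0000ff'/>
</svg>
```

G21
G90
G0 X224.61 Y77.33
M4 S820
G1 X175.76 Y77.44 F1184
G1 X119.63 Y66.21
G1 X56.22 Y43.63
M5
G0 X218.02 Y102.26
M4 S465
G1 X211.81 Y115.79 F1591
G1 X191.57 Y166.72
G1 X190.04 Y188.32
M5
G0 X199.84 Y185.05
M4 S820
G1 X37.64 Y151.75 F1184
G1 X125.28 Y120.79
G1 X194.69 Y88.13
M5
G0 X38.25 Y105.60
M4 S465
G1 X283.08 Y45.98 F1591
G1 X118.31 Y89.32
G1 X277.31 Y180.45
M5
G0 X0.00 Y0.00

viewBox `0 0 305.66 205.78` with mm width/height → 1 unit = 1 mm. Flip: y_m = 205.78 − y_svg.

**Shape 1** — `<path>` quadratic bezier, stroke `#008000` → cut (S820, F1184). Control points (SVG): P0=(224.61,128.45), P1=(156.79,119.78), P2=(56.22,162.15); sampled at t=k/3. Machine vertices: (224.61,77.33) → (175.76,77.44) → (119.63,66.21) → (56.22,43.63). Open path.

**Shape 2** — `<path>` cubic bezier, stroke `#0000ff` → score (S465, F1591). Control points (SVG): P0=(218.02,103.52), P1=(229.75,130.94), P2=(171.30,2.15), P3=(190.04,17.46); sampled at t=k/3. Machine vertices: (218.02,102.26) → (211.81,115.79) → (191.57,166.72) → (190.04,188.32). Open path.

**Shape 3** — `<path>` open polyline, stroke `#008000` → cut (S820, F1184). Machine vertices: (199.84,185.05) → (37.64,151.75) → (125.28,120.79) → (194.69,88.13). Open path.

**Shape 4** — `<path>` open polyline, stroke `#0000ff` → score (S465, F1591). Machine vertices: (38.25,105.60) → (283.08,45.98) → (118.31,89.32) → (277.31,180.45). Open path.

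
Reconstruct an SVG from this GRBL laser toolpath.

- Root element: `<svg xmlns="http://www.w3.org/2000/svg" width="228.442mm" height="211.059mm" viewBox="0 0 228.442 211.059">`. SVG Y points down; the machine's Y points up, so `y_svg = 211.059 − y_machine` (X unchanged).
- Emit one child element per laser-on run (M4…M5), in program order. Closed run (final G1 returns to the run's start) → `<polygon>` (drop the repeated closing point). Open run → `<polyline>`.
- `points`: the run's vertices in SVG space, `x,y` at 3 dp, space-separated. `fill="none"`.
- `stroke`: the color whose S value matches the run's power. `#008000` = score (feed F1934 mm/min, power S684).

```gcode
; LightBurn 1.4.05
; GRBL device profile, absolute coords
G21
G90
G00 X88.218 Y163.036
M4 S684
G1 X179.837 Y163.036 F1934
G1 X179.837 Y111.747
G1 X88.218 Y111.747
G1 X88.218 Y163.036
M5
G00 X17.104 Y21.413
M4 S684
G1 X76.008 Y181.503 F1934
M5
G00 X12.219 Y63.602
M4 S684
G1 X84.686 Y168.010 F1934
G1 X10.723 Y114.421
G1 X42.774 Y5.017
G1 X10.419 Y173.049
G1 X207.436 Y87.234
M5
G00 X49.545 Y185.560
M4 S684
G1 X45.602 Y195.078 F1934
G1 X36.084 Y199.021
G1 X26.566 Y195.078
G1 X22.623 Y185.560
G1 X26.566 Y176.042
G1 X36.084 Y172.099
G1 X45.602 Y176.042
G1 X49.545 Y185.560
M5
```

y_svg = 211.059 − y_m. Every run uses S684, so all elements get stroke `#008000` (score).

[1] closed run; points: 88.218,48.023 179.837,48.023 179.837,99.312 88.218,99.312

[2] open run; points: 17.104,189.646 76.008,29.556

[3] open run; points: 12.219,147.457 84.686,43.049 10.723,96.638 42.774,206.042 10.419,38.010 207.436,123.825

[4] closed run; points: 49.545,25.499 45.602,15.981 36.084,12.038 26.566,15.981 22.623,25.499 26.566,35.017 36.084,38.960 45.602,35.017

<svg xmlns="http://www.w3.org/2000/svg" width="228.442mm" height="211.059mm" viewBox="0 0 228.442 211.059">
  <polygon points="88.218,48.023 179.837,48.023 179.837,99.312 88.218,99.312" fill="none" stroke="#008000"/>
  <polyline points="17.104,189.646 76.008,29.556" fill="none" stroke="#008000"/>
  <polyline points="12.219,147.457 84.686,43.049 10.723,96.638 42.774,206.042 10.419,38.010 207.436,123.825" fill="none" stroke="#008000"/>
  <polygon points="49.545,25.499 45.602,15.981 36.084,12.038 26.566,15.981 22.623,25.499 26.566,35.017 36.084,38.960 45.602,35.017" fill="none" stroke="#008000"/>
</svg>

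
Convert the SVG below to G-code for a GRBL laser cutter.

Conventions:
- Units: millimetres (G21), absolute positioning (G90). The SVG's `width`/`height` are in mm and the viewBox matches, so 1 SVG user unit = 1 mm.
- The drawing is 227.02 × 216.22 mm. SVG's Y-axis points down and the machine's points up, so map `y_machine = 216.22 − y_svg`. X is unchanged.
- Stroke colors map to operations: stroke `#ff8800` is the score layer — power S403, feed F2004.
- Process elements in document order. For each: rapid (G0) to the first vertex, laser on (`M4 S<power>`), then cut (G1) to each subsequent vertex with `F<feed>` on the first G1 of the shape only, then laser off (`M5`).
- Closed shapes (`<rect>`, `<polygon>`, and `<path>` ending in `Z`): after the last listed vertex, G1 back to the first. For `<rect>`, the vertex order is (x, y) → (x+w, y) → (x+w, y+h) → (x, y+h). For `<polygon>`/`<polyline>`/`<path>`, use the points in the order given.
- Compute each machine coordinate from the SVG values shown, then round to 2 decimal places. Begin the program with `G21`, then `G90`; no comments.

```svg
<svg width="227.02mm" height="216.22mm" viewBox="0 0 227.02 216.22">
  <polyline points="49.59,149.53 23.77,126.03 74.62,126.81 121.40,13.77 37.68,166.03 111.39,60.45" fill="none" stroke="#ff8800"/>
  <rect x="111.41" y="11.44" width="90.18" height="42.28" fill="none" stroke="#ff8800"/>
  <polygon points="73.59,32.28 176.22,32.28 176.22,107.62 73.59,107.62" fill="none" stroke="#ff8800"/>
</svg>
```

G21
G90
G0 X49.59 Y66.69
M4 S403
G1 X23.77 Y90.19 F2004
G1 X74.62 Y89.41
G1 X121.40 Y202.45
G1 X37.68 Y50.19
G1 X111.39 Y155.77
M5
G0 X111.41 Y204.78
M4 S403
G1 X201.59 Y204.78 F2004
G1 X201.59 Y162.50
G1 X111.41 Y162.50
G1 X111.41 Y204.78
M5
G0 X73.59 Y183.94
M4 S403
G1 X176.22 Y183.94 F2004
G1 X176.22 Y108.60
G1 X73.59 Y108.60
G1 X73.59 Y183.94
M5

viewBox `0 0 227.02 216.22` with mm width/height → 1 unit = 1 mm. Flip: y_m = 216.22 − y_svg.

**Shape 1** — `<polyline>` open polyline, stroke `#ff8800` → score (S403, F2004). Machine vertices: (49.59,66.69) → (23.77,90.19) → (74.62,89.41) → (121.40,202.45) → (37.68,50.19) → (111.39,155.77). Open path.

**Shape 2** — `<rect>` rectangle, stroke `#ff8800` → score (S403, F2004). Machine vertices: (111.41,204.78) → (201.59,204.78) → (201.59,162.50) → (111.41,162.50) → (111.41,204.78). Closed: final G1 returns to the first vertex.

**Shape 3** — `<polygon>` rectangle, stroke `#ff8800` → score (S403, F2004). Machine vertices: (73.59,183.94) → (176.22,183.94) → (176.22,108.60) → (73.59,108.60) → (73.59,183.94). Closed: final G1 returns to the first vertex.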